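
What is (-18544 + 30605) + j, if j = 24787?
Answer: 36848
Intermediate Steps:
(-18544 + 30605) + j = (-18544 + 30605) + 24787 = 12061 + 24787 = 36848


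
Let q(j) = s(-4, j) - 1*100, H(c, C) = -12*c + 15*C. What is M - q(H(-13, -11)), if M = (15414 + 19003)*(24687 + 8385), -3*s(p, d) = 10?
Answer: 3414717382/3 ≈ 1.1382e+9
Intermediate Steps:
s(p, d) = -10/3 (s(p, d) = -⅓*10 = -10/3)
q(j) = -310/3 (q(j) = -10/3 - 1*100 = -10/3 - 100 = -310/3)
M = 1138239024 (M = 34417*33072 = 1138239024)
M - q(H(-13, -11)) = 1138239024 - 1*(-310/3) = 1138239024 + 310/3 = 3414717382/3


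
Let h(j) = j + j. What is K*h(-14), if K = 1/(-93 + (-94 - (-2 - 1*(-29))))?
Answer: 14/107 ≈ 0.13084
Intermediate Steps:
h(j) = 2*j
K = -1/214 (K = 1/(-93 + (-94 - (-2 + 29))) = 1/(-93 + (-94 - 1*27)) = 1/(-93 + (-94 - 27)) = 1/(-93 - 121) = 1/(-214) = -1/214 ≈ -0.0046729)
K*h(-14) = -(-14)/107 = -1/214*(-28) = 14/107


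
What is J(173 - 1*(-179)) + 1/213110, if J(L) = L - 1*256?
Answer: 20458561/213110 ≈ 96.000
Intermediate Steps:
J(L) = -256 + L (J(L) = L - 256 = -256 + L)
J(173 - 1*(-179)) + 1/213110 = (-256 + (173 - 1*(-179))) + 1/213110 = (-256 + (173 + 179)) + 1/213110 = (-256 + 352) + 1/213110 = 96 + 1/213110 = 20458561/213110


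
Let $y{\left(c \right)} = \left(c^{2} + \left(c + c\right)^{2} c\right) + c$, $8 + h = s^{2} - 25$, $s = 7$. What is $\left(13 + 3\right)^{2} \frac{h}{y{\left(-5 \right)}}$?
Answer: $- \frac{128}{15} \approx -8.5333$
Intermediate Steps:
$h = 16$ ($h = -8 + \left(7^{2} - 25\right) = -8 + \left(49 - 25\right) = -8 + 24 = 16$)
$y{\left(c \right)} = c + c^{2} + 4 c^{3}$ ($y{\left(c \right)} = \left(c^{2} + \left(2 c\right)^{2} c\right) + c = \left(c^{2} + 4 c^{2} c\right) + c = \left(c^{2} + 4 c^{3}\right) + c = c + c^{2} + 4 c^{3}$)
$\left(13 + 3\right)^{2} \frac{h}{y{\left(-5 \right)}} = \left(13 + 3\right)^{2} \frac{16}{\left(-5\right) \left(1 - 5 + 4 \left(-5\right)^{2}\right)} = 16^{2} \frac{16}{\left(-5\right) \left(1 - 5 + 4 \cdot 25\right)} = 256 \frac{16}{\left(-5\right) \left(1 - 5 + 100\right)} = 256 \frac{16}{\left(-5\right) 96} = 256 \frac{16}{-480} = 256 \cdot 16 \left(- \frac{1}{480}\right) = 256 \left(- \frac{1}{30}\right) = - \frac{128}{15}$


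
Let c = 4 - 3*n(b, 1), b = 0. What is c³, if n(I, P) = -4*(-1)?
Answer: -512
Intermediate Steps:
n(I, P) = 4
c = -8 (c = 4 - 3*4 = 4 - 12 = -8)
c³ = (-8)³ = -512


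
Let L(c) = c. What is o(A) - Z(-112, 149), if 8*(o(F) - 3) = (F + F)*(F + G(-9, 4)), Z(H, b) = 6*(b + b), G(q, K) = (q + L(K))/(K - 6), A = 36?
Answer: -2877/2 ≈ -1438.5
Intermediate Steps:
G(q, K) = (K + q)/(-6 + K) (G(q, K) = (q + K)/(K - 6) = (K + q)/(-6 + K))
Z(H, b) = 12*b (Z(H, b) = 6*(2*b) = 12*b)
o(F) = 3 + F*(5/2 + F)/4 (o(F) = 3 + ((F + F)*(F + (4 - 9)/(-6 + 4)))/8 = 3 + ((2*F)*(F - 5/(-2)))/8 = 3 + ((2*F)*(F - 1/2*(-5)))/8 = 3 + ((2*F)*(F + 5/2))/8 = 3 + ((2*F)*(5/2 + F))/8 = 3 + (2*F*(5/2 + F))/8 = 3 + F*(5/2 + F)/4)
o(A) - Z(-112, 149) = (3 + (1/4)*36**2 + (5/8)*36) - 12*149 = (3 + (1/4)*1296 + 45/2) - 1*1788 = (3 + 324 + 45/2) - 1788 = 699/2 - 1788 = -2877/2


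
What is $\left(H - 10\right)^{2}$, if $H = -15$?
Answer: $625$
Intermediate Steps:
$\left(H - 10\right)^{2} = \left(-15 - 10\right)^{2} = \left(-25\right)^{2} = 625$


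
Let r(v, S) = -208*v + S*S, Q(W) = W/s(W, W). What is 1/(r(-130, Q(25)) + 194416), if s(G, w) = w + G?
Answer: 4/885825 ≈ 4.5156e-6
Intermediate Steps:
s(G, w) = G + w
Q(W) = ½ (Q(W) = W/(W + W) = W/((2*W)) = W*(1/(2*W)) = ½)
r(v, S) = S² - 208*v (r(v, S) = -208*v + S² = S² - 208*v)
1/(r(-130, Q(25)) + 194416) = 1/(((½)² - 208*(-130)) + 194416) = 1/((¼ + 27040) + 194416) = 1/(108161/4 + 194416) = 1/(885825/4) = 4/885825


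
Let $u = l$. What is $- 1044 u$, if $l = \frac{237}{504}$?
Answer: $- \frac{6873}{14} \approx -490.93$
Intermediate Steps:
$l = \frac{79}{168}$ ($l = 237 \cdot \frac{1}{504} = \frac{79}{168} \approx 0.47024$)
$u = \frac{79}{168} \approx 0.47024$
$- 1044 u = \left(-1044\right) \frac{79}{168} = - \frac{6873}{14}$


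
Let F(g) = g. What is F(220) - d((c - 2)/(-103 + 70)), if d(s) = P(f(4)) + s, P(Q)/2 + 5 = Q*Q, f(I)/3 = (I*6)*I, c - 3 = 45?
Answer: -5466668/33 ≈ -1.6566e+5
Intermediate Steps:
c = 48 (c = 3 + 45 = 48)
f(I) = 18*I**2 (f(I) = 3*((I*6)*I) = 3*((6*I)*I) = 3*(6*I**2) = 18*I**2)
P(Q) = -10 + 2*Q**2 (P(Q) = -10 + 2*(Q*Q) = -10 + 2*Q**2)
d(s) = 165878 + s (d(s) = (-10 + 2*(18*4**2)**2) + s = (-10 + 2*(18*16)**2) + s = (-10 + 2*288**2) + s = (-10 + 2*82944) + s = (-10 + 165888) + s = 165878 + s)
F(220) - d((c - 2)/(-103 + 70)) = 220 - (165878 + (48 - 2)/(-103 + 70)) = 220 - (165878 + 46/(-33)) = 220 - (165878 + 46*(-1/33)) = 220 - (165878 - 46/33) = 220 - 1*5473928/33 = 220 - 5473928/33 = -5466668/33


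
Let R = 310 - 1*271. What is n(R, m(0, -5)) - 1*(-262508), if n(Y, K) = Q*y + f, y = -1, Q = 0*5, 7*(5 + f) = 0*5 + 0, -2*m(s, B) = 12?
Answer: 262503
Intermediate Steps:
m(s, B) = -6 (m(s, B) = -1/2*12 = -6)
f = -5 (f = -5 + (0*5 + 0)/7 = -5 + (0 + 0)/7 = -5 + (1/7)*0 = -5 + 0 = -5)
R = 39 (R = 310 - 271 = 39)
Q = 0
n(Y, K) = -5 (n(Y, K) = 0*(-1) - 5 = 0 - 5 = -5)
n(R, m(0, -5)) - 1*(-262508) = -5 - 1*(-262508) = -5 + 262508 = 262503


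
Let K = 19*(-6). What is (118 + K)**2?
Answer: 16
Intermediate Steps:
K = -114
(118 + K)**2 = (118 - 114)**2 = 4**2 = 16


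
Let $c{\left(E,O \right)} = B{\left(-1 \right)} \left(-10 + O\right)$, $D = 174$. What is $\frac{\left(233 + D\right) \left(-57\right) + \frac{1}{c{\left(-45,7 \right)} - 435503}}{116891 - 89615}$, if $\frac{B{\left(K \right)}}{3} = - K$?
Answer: $- \frac{10103442889}{11879025312} \approx -0.85053$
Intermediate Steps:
$B{\left(K \right)} = - 3 K$ ($B{\left(K \right)} = 3 \left(- K\right) = - 3 K$)
$c{\left(E,O \right)} = -30 + 3 O$ ($c{\left(E,O \right)} = \left(-3\right) \left(-1\right) \left(-10 + O\right) = 3 \left(-10 + O\right) = -30 + 3 O$)
$\frac{\left(233 + D\right) \left(-57\right) + \frac{1}{c{\left(-45,7 \right)} - 435503}}{116891 - 89615} = \frac{\left(233 + 174\right) \left(-57\right) + \frac{1}{\left(-30 + 3 \cdot 7\right) - 435503}}{116891 - 89615} = \frac{407 \left(-57\right) + \frac{1}{\left(-30 + 21\right) - 435503}}{27276} = \left(-23199 + \frac{1}{-9 - 435503}\right) \frac{1}{27276} = \left(-23199 + \frac{1}{-435512}\right) \frac{1}{27276} = \left(-23199 - \frac{1}{435512}\right) \frac{1}{27276} = \left(- \frac{10103442889}{435512}\right) \frac{1}{27276} = - \frac{10103442889}{11879025312}$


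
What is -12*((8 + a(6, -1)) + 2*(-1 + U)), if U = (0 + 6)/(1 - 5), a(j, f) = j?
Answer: -108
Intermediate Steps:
U = -3/2 (U = 6/(-4) = 6*(-¼) = -3/2 ≈ -1.5000)
-12*((8 + a(6, -1)) + 2*(-1 + U)) = -12*((8 + 6) + 2*(-1 - 3/2)) = -12*(14 + 2*(-5/2)) = -12*(14 - 5) = -12*9 = -108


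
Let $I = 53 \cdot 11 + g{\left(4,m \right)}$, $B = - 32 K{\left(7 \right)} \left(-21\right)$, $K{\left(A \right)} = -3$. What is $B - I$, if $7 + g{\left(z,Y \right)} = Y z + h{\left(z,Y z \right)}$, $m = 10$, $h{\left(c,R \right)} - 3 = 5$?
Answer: $-2640$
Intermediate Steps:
$h{\left(c,R \right)} = 8$ ($h{\left(c,R \right)} = 3 + 5 = 8$)
$g{\left(z,Y \right)} = 1 + Y z$ ($g{\left(z,Y \right)} = -7 + \left(Y z + 8\right) = -7 + \left(8 + Y z\right) = 1 + Y z$)
$B = -2016$ ($B = \left(-32\right) \left(-3\right) \left(-21\right) = 96 \left(-21\right) = -2016$)
$I = 624$ ($I = 53 \cdot 11 + \left(1 + 10 \cdot 4\right) = 583 + \left(1 + 40\right) = 583 + 41 = 624$)
$B - I = -2016 - 624 = -2640$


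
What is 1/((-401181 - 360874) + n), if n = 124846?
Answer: -1/637209 ≈ -1.5693e-6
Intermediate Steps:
1/((-401181 - 360874) + n) = 1/((-401181 - 360874) + 124846) = 1/(-762055 + 124846) = 1/(-637209) = -1/637209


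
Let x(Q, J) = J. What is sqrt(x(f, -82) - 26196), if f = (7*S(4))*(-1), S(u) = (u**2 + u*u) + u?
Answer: I*sqrt(26278) ≈ 162.1*I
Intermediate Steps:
S(u) = u + 2*u**2 (S(u) = (u**2 + u**2) + u = 2*u**2 + u = u + 2*u**2)
f = -252 (f = (7*(4*(1 + 2*4)))*(-1) = (7*(4*(1 + 8)))*(-1) = (7*(4*9))*(-1) = (7*36)*(-1) = 252*(-1) = -252)
sqrt(x(f, -82) - 26196) = sqrt(-82 - 26196) = sqrt(-26278) = I*sqrt(26278)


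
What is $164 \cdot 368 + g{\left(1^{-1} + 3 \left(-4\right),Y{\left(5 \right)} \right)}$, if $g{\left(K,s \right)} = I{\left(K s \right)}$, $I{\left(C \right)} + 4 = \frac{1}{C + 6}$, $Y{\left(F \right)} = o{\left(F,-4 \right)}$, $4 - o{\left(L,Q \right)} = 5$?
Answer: $\frac{1025917}{17} \approx 60348.0$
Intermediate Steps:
$o{\left(L,Q \right)} = -1$ ($o{\left(L,Q \right)} = 4 - 5 = -1$)
$Y{\left(F \right)} = -1$
$I{\left(C \right)} = -4 + \frac{1}{6 + C}$ ($I{\left(C \right)} = -4 + \frac{1}{C + 6} = -4 + \frac{1}{6 + C}$)
$g{\left(K,s \right)} = \frac{-23 - 4 K s}{6 + K s}$
$164 \cdot 368 + g{\left(1^{-1} + 3 \left(-4\right),Y{\left(5 \right)} \right)} = 164 \cdot 368 + \frac{-23 - 4 \left(1^{-1} + 3 \left(-4\right)\right) \left(-1\right)}{6 + \left(1^{-1} + 3 \left(-4\right)\right) \left(-1\right)} = 60352 + \frac{-23 - 4 \left(1 - 12\right) \left(-1\right)}{6 + \left(1 - 12\right) \left(-1\right)} = 60352 + \frac{-23 - \left(-44\right) \left(-1\right)}{6 - -11} = 60352 + \frac{-23 - 44}{6 + 11} = 60352 + \frac{1}{17} \left(-67\right) = 60352 - \frac{67}{17} = \frac{1025917}{17}$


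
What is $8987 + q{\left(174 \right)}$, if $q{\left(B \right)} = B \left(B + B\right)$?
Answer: $69539$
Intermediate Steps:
$q{\left(B \right)} = 2 B^{2}$ ($q{\left(B \right)} = B 2 B = 2 B^{2}$)
$8987 + q{\left(174 \right)} = 8987 + 2 \cdot 174^{2} = 8987 + 2 \cdot 30276 = 8987 + 60552 = 69539$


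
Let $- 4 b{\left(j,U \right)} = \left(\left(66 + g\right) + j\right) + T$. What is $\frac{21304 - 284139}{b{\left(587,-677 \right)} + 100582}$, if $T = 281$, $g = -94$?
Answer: $- \frac{262835}{100372} \approx -2.6186$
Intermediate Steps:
$b{\left(j,U \right)} = - \frac{253}{4} - \frac{j}{4}$ ($b{\left(j,U \right)} = - \frac{\left(\left(66 - 94\right) + j\right) + 281}{4} = - \frac{\left(-28 + j\right) + 281}{4} = - \frac{253 + j}{4} = - \frac{253}{4} - \frac{j}{4}$)
$\frac{21304 - 284139}{b{\left(587,-677 \right)} + 100582} = \frac{21304 - 284139}{\left(- \frac{253}{4} - \frac{587}{4}\right) + 100582} = - \frac{262835}{\left(- \frac{253}{4} - \frac{587}{4}\right) + 100582} = - \frac{262835}{-210 + 100582} = - \frac{262835}{100372}$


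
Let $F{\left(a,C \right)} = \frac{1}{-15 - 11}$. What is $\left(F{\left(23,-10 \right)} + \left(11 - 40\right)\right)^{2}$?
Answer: $\frac{570025}{676} \approx 843.23$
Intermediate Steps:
$F{\left(a,C \right)} = - \frac{1}{26}$ ($F{\left(a,C \right)} = \frac{1}{-26} = - \frac{1}{26}$)
$\left(F{\left(23,-10 \right)} + \left(11 - 40\right)\right)^{2} = \left(- \frac{1}{26} + \left(11 - 40\right)\right)^{2} = \left(- \frac{1}{26} - 29\right)^{2} = \left(- \frac{755}{26}\right)^{2} = \frac{570025}{676}$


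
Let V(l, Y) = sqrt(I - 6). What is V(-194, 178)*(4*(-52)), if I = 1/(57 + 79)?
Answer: -52*I*sqrt(27710)/17 ≈ -509.18*I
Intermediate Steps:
I = 1/136 ≈ 0.0073529
V(l, Y) = I*sqrt(27710)/68 (V(l, Y) = sqrt(1/136 - 6) = sqrt(-815/136) = I*sqrt(27710)/68)
V(-194, 178)*(4*(-52)) = (I*sqrt(27710)/68)*(4*(-52)) = (I*sqrt(27710)/68)*(-208) = -52*I*sqrt(27710)/17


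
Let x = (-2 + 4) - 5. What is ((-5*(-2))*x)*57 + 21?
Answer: -1689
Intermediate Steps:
x = -3 (x = 2 - 5 = -3)
((-5*(-2))*x)*57 + 21 = (-5*(-2)*(-3))*57 + 21 = (10*(-3))*57 + 21 = -30*57 + 21 = -1710 + 21 = -1689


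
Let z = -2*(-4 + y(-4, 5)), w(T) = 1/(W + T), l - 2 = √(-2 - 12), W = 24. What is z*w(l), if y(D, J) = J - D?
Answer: -26/69 + I*√14/69 ≈ -0.37681 + 0.054227*I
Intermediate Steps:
l = 2 + I*√14 (l = 2 + √(-2 - 12) = 2 + √(-14) = 2 + I*√14 ≈ 2.0 + 3.7417*I)
w(T) = 1/(24 + T)
z = -10 (z = -2*(-4 + (5 - 1*(-4))) = -2*(-4 + (5 + 4)) = -2*(-4 + 9) = -2*5 = -10)
z*w(l) = -10/(24 + (2 + I*√14)) = -10/(26 + I*√14)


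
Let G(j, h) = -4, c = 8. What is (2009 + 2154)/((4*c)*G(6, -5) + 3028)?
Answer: 4163/2900 ≈ 1.4355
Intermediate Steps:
(2009 + 2154)/((4*c)*G(6, -5) + 3028) = (2009 + 2154)/((4*8)*(-4) + 3028) = 4163/(32*(-4) + 3028) = 4163/(-128 + 3028) = 4163/2900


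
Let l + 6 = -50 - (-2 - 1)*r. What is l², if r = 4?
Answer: 1936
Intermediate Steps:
l = -44 (l = -6 + (-50 - (-2 - 1)*4) = -6 + (-50 - (-3)*4) = -6 + (-50 - 1*(-12)) = -6 + (-50 + 12) = -6 - 38 = -44)
l² = (-44)² = 1936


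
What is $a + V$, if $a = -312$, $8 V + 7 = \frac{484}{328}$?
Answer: $- \frac{205125}{656} \approx -312.69$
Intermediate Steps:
$V = - \frac{453}{656}$ ($V = - \frac{7}{8} + \frac{484 \cdot \frac{1}{328}}{8} = - \frac{7}{8} + \frac{1}{8} \cdot \frac{121}{82} = - \frac{7}{8} + \frac{121}{656} = - \frac{453}{656} \approx -0.69055$)
$a + V = -312 - \frac{453}{656} = - \frac{205125}{656}$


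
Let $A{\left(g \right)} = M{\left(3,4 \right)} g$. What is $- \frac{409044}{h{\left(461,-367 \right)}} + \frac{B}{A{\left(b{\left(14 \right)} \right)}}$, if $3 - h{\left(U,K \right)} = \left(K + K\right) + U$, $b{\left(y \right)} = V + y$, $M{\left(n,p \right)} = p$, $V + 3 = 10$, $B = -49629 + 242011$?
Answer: $\frac{780739}{966} \approx 808.22$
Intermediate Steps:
$B = 192382$
$V = 7$ ($V = -3 + 10 = 7$)
$b{\left(y \right)} = 7 + y$
$h{\left(U,K \right)} = 3 - U - 2 K$ ($h{\left(U,K \right)} = 3 - \left(\left(K + K\right) + U\right) = 3 - \left(2 K + U\right) = 3 - \left(U + 2 K\right) = 3 - U - 2 K$)
$A{\left(g \right)} = 4 g$
$- \frac{409044}{h{\left(461,-367 \right)}} + \frac{B}{A{\left(b{\left(14 \right)} \right)}} = - \frac{409044}{3 - 461 - -734} + \frac{192382}{4 \left(7 + 14\right)} = - \frac{409044}{3 - 461 + 734} + \frac{192382}{4 \cdot 21} = - \frac{409044}{276} + \frac{192382}{84} = \left(-409044\right) \frac{1}{276} + 192382 \cdot \frac{1}{84} = - \frac{34087}{23} + \frac{96191}{42} = \frac{780739}{966}$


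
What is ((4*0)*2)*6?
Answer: 0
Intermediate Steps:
((4*0)*2)*6 = (0*2)*6 = 0*6 = 0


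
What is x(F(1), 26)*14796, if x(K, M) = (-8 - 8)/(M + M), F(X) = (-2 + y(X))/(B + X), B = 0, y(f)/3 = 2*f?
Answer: -59184/13 ≈ -4552.6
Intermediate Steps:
y(f) = 6*f (y(f) = 3*(2*f) = 6*f)
F(X) = (-2 + 6*X)/X (F(X) = (-2 + 6*X)/(0 + X) = (-2 + 6*X)/X)
x(K, M) = -8/M (x(K, M) = -16*1/(2*M) = -8/M)
x(F(1), 26)*14796 = -8/26*14796 = -8*1/26*14796 = -4/13*14796 = -59184/13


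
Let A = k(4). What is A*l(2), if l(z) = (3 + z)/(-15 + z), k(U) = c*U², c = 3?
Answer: -240/13 ≈ -18.462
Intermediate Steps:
k(U) = 3*U²
l(z) = (3 + z)/(-15 + z)
A = 48 (A = 3*4² = 3*16 = 48)
A*l(2) = 48*((3 + 2)/(-15 + 2)) = 48*(5/(-13)) = 48*(-1/13*5) = 48*(-5/13) = -240/13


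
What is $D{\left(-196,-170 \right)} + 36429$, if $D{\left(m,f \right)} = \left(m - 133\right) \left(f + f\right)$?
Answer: $148289$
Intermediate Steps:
$D{\left(m,f \right)} = 2 f \left(-133 + m\right)$ ($D{\left(m,f \right)} = \left(-133 + m\right) 2 f = 2 f \left(-133 + m\right)$)
$D{\left(-196,-170 \right)} + 36429 = 2 \left(-170\right) \left(-133 - 196\right) + 36429 = 2 \left(-170\right) \left(-329\right) + 36429 = 111860 + 36429 = 148289$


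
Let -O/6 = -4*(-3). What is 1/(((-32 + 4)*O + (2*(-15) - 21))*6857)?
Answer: 1/13474005 ≈ 7.4217e-8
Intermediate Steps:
O = -72 (O = -(-24)*(-3) = -6*12 = -72)
1/(((-32 + 4)*O + (2*(-15) - 21))*6857) = 1/(((-32 + 4)*(-72) + (2*(-15) - 21))*6857) = (1/6857)/(-28*(-72) + (-30 - 21)) = (1/6857)/(2016 - 51) = (1/6857)/1965 = (1/1965)*(1/6857) = 1/13474005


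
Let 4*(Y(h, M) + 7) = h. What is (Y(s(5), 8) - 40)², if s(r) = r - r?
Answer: 2209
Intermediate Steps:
s(r) = 0
Y(h, M) = -7 + h/4
(Y(s(5), 8) - 40)² = ((-7 + (¼)*0) - 40)² = ((-7 + 0) - 40)² = (-7 - 40)² = (-47)² = 2209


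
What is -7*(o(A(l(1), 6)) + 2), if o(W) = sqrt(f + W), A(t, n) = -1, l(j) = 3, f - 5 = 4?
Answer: -14 - 14*sqrt(2) ≈ -33.799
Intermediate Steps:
f = 9 (f = 5 + 4 = 9)
o(W) = sqrt(9 + W)
-7*(o(A(l(1), 6)) + 2) = -7*(sqrt(9 - 1) + 2) = -7*(sqrt(8) + 2) = -7*(2*sqrt(2) + 2) = -7*(2 + 2*sqrt(2)) = -14 - 14*sqrt(2)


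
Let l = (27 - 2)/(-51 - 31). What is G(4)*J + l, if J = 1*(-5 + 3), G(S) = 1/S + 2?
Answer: -197/41 ≈ -4.8049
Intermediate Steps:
G(S) = 2 + 1/S
l = -25/82 (l = 25/(-82) = 25*(-1/82) = -25/82 ≈ -0.30488)
J = -2 (J = 1*(-2) = -2)
G(4)*J + l = (2 + 1/4)*(-2) - 25/82 = (2 + ¼)*(-2) - 25/82 = (9/4)*(-2) - 25/82 = -9/2 - 25/82 = -197/41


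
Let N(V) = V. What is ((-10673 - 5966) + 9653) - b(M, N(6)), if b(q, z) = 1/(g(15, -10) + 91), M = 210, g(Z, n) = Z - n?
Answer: -810377/116 ≈ -6986.0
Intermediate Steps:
b(q, z) = 1/116 (b(q, z) = 1/((15 - 1*(-10)) + 91) = 1/((15 + 10) + 91) = 1/(25 + 91) = 1/116)
((-10673 - 5966) + 9653) - b(M, N(6)) = ((-10673 - 5966) + 9653) - 1*1/116 = (-16639 + 9653) - 1/116 = -6986 - 1/116 = -810377/116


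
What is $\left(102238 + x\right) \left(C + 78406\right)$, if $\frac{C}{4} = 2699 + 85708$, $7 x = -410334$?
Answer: $\frac{131913805288}{7} \approx 1.8845 \cdot 10^{10}$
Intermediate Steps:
$x = - \frac{410334}{7}$ ($x = \frac{1}{7} \left(-410334\right) = - \frac{410334}{7} \approx -58619.0$)
$C = 353628$ ($C = 4 \left(2699 + 85708\right) = 4 \cdot 88407 = 353628$)
$\left(102238 + x\right) \left(C + 78406\right) = \left(102238 - \frac{410334}{7}\right) \left(353628 + 78406\right) = \frac{305332}{7} \cdot 432034 = \frac{131913805288}{7}$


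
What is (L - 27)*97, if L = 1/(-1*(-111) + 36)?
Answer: -384896/147 ≈ -2618.3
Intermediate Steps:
L = 1/147 (L = 1/(111 + 36) = 1/147 ≈ 0.0068027)
(L - 27)*97 = (1/147 - 27)*97 = -3968/147*97 = -384896/147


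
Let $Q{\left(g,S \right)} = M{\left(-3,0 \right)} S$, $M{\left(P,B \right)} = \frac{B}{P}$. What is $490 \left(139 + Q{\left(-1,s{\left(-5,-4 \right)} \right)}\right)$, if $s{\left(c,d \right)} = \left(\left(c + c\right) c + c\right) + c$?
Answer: $68110$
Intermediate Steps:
$s{\left(c,d \right)} = 2 c + 2 c^{2}$ ($s{\left(c,d \right)} = \left(2 c c + c\right) + c = \left(2 c^{2} + c\right) + c = \left(c + 2 c^{2}\right) + c = 2 c + 2 c^{2}$)
$Q{\left(g,S \right)} = 0$ ($Q{\left(g,S \right)} = \frac{0}{-3} S = 0 \left(- \frac{1}{3}\right) S = 0 S = 0$)
$490 \left(139 + Q{\left(-1,s{\left(-5,-4 \right)} \right)}\right) = 490 \left(139 + 0\right) = 490 \cdot 139 = 68110$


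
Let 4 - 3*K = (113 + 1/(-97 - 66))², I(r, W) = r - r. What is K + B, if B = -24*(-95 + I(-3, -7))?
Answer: -52461496/26569 ≈ -1974.5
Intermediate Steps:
I(r, W) = 0
K = -113038816/26569 (K = 4/3 - (113 + 1/(-97 - 66))²/3 = 4/3 - (113 + 1/(-163))²/3 = 4/3 - (113 - 1/163)²/3 = 4/3 - (18418/163)²/3 = 4/3 - ⅓*339222724/26569 = 4/3 - 339222724/79707 = -113038816/26569 ≈ -4254.5)
B = 2280 (B = -24*(-95 + 0) = -24*(-95) = 2280)
K + B = -113038816/26569 + 2280 = -52461496/26569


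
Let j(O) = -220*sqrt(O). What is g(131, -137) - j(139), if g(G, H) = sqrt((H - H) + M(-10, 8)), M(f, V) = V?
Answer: 2*sqrt(2) + 220*sqrt(139) ≈ 2596.6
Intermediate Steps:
g(G, H) = 2*sqrt(2) (g(G, H) = sqrt((H - H) + 8) = sqrt(0 + 8) = sqrt(8) = 2*sqrt(2))
g(131, -137) - j(139) = 2*sqrt(2) - (-220)*sqrt(139) = 2*sqrt(2) + 220*sqrt(139)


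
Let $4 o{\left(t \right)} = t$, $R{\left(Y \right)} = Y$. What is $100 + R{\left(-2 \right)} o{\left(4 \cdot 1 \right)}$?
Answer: $98$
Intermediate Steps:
$o{\left(t \right)} = \frac{t}{4}$
$100 + R{\left(-2 \right)} o{\left(4 \cdot 1 \right)} = 100 - 2 \frac{4 \cdot 1}{4} = 100 - 2 \cdot \frac{1}{4} \cdot 4 = 100 - 2 = 98$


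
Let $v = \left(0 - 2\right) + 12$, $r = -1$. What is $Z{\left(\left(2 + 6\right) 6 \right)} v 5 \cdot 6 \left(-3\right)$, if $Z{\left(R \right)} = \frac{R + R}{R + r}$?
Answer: $- \frac{86400}{47} \approx -1838.3$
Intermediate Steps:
$Z{\left(R \right)} = \frac{2 R}{-1 + R}$ ($Z{\left(R \right)} = \frac{R + R}{R - 1} = \frac{2 R}{-1 + R}$)
$v = 10$ ($v = -2 + 12 = 10$)
$Z{\left(\left(2 + 6\right) 6 \right)} v 5 \cdot 6 \left(-3\right) = \frac{2 \left(2 + 6\right) 6}{-1 + \left(2 + 6\right) 6} \cdot 10 \cdot 5 \cdot 6 \left(-3\right) = \frac{2 \cdot 8 \cdot 6}{-1 + 8 \cdot 6} \cdot 10 \cdot 30 \left(-3\right) = 2 \cdot 48 \frac{1}{-1 + 48} \cdot 10 \left(-90\right) = 2 \cdot 48 \cdot \frac{1}{47} \cdot 10 \left(-90\right) = \frac{96}{47} \cdot 10 \left(-90\right) = \frac{960}{47} \left(-90\right) = - \frac{86400}{47}$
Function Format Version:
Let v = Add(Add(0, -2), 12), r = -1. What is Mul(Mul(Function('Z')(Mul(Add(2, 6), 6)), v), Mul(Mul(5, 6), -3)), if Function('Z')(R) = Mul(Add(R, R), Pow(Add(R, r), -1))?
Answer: Rational(-86400, 47) ≈ -1838.3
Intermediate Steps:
Function('Z')(R) = Mul(2, R, Pow(Add(-1, R), -1)) (Function('Z')(R) = Mul(Add(R, R), Pow(Add(R, -1), -1)) = Mul(Mul(2, R), Pow(Add(-1, R), -1)) = Mul(2, R, Pow(Add(-1, R), -1)))
v = 10 (v = Add(-2, 12) = 10)
Mul(Mul(Function('Z')(Mul(Add(2, 6), 6)), v), Mul(Mul(5, 6), -3)) = Mul(Mul(Mul(2, Mul(Add(2, 6), 6), Pow(Add(-1, Mul(Add(2, 6), 6)), -1)), 10), Mul(Mul(5, 6), -3)) = Mul(Mul(Mul(2, Mul(8, 6), Pow(Add(-1, Mul(8, 6)), -1)), 10), Mul(30, -3)) = Mul(Mul(Mul(2, 48, Pow(Add(-1, 48), -1)), 10), -90) = Mul(Mul(Mul(2, 48, Pow(47, -1)), 10), -90) = Mul(Mul(Mul(2, 48, Rational(1, 47)), 10), -90) = Mul(Mul(Rational(96, 47), 10), -90) = Mul(Rational(960, 47), -90) = Rational(-86400, 47)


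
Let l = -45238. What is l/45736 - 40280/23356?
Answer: -362353101/133526252 ≈ -2.7137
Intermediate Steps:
l/45736 - 40280/23356 = -45238/45736 - 40280/23356 = -45238*1/45736 - 40280*1/23356 = -22619/22868 - 10070/5839 = -362353101/133526252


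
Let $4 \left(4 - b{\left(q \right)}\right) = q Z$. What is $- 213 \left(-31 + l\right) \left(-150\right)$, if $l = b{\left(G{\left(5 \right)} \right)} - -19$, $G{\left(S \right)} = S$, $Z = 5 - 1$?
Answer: $-415350$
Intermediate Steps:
$Z = 4$ ($Z = 5 - 1 = 4$)
$b{\left(q \right)} = 4 - q$ ($b{\left(q \right)} = 4 - \frac{q 4}{4} = 4 - \frac{4 q}{4} = 4 - q$)
$l = 18$ ($l = \left(4 - 5\right) - -19 = \left(4 - 5\right) + 19 = -1 + 19 = 18$)
$- 213 \left(-31 + l\right) \left(-150\right) = - 213 \left(-31 + 18\right) \left(-150\right) = \left(-213\right) \left(-13\right) \left(-150\right) = 2769 \left(-150\right) = -415350$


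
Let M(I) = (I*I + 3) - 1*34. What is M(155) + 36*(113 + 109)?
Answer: 31986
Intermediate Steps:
M(I) = -31 + I**2 (M(I) = (I**2 + 3) - 34 = (3 + I**2) - 34 = -31 + I**2)
M(155) + 36*(113 + 109) = (-31 + 155**2) + 36*(113 + 109) = (-31 + 24025) + 36*222 = 23994 + 7992 = 31986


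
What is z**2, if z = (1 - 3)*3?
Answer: 36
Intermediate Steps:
z = -6 (z = -2*3 = -6)
z**2 = (-6)**2 = 36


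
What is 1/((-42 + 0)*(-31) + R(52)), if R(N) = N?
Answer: 1/1354 ≈ 0.00073855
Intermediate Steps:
1/((-42 + 0)*(-31) + R(52)) = 1/((-42 + 0)*(-31) + 52) = 1/(-42*(-31) + 52) = 1/(1302 + 52) = 1/1354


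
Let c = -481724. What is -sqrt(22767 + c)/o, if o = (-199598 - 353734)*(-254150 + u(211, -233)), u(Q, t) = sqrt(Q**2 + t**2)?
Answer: -1955*I*sqrt(458957)/274929915274116 - I*sqrt(45349541170)/35740888985635080 ≈ -4.8233e-9*I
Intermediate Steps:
o = 140629327800 - 553332*sqrt(98810) (o = (-199598 - 353734)*(-254150 + sqrt(211**2 + (-233)**2)) = -553332*(-254150 + sqrt(44521 + 54289)) = -553332*(-254150 + sqrt(98810)) = 140629327800 - 553332*sqrt(98810) ≈ 1.4046e+11)
-sqrt(22767 + c)/o = -sqrt(22767 - 481724)/(140629327800 - 553332*sqrt(98810)) = -sqrt(-458957)/(140629327800 - 553332*sqrt(98810)) = -I*sqrt(458957)/(140629327800 - 553332*sqrt(98810))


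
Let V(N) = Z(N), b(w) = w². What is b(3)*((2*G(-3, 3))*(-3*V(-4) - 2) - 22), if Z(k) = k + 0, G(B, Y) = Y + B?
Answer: -198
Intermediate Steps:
G(B, Y) = B + Y
Z(k) = k
V(N) = N
b(3)*((2*G(-3, 3))*(-3*V(-4) - 2) - 22) = 3²*((2*(-3 + 3))*(-3*(-4) - 2) - 22) = 9*((2*0)*(12 - 2) - 22) = 9*(0*10 - 22) = 9*(0 - 22) = 9*(-22) = -198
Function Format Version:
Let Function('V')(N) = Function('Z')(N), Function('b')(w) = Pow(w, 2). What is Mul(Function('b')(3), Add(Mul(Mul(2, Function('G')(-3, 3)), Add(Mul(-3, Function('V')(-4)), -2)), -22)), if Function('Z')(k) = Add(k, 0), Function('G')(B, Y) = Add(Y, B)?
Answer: -198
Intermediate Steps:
Function('G')(B, Y) = Add(B, Y)
Function('Z')(k) = k
Function('V')(N) = N
Mul(Function('b')(3), Add(Mul(Mul(2, Function('G')(-3, 3)), Add(Mul(-3, Function('V')(-4)), -2)), -22)) = Mul(Pow(3, 2), Add(Mul(Mul(2, Add(-3, 3)), Add(Mul(-3, -4), -2)), -22)) = Mul(9, Add(Mul(Mul(2, 0), Add(12, -2)), -22)) = Mul(9, Add(Mul(0, 10), -22)) = Mul(9, Add(0, -22)) = Mul(9, -22) = -198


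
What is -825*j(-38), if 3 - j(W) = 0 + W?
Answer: -33825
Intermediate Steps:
j(W) = 3 - W (j(W) = 3 - (0 + W) = 3 - W)
-825*j(-38) = -825*(3 - 1*(-38)) = -825*(3 + 38) = -825*41 = -33825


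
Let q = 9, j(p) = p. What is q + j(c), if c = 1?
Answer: 10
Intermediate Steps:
q + j(c) = 9 + 1 = 10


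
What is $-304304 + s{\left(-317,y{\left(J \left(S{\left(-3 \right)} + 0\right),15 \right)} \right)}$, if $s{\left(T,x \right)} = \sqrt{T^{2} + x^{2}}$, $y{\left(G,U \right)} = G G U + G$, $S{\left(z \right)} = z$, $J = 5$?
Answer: $-304304 + \sqrt{11390089} \approx -3.0093 \cdot 10^{5}$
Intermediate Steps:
$y{\left(G,U \right)} = G + U G^{2}$ ($y{\left(G,U \right)} = G^{2} U + G = U G^{2} + G = G + U G^{2}$)
$-304304 + s{\left(-317,y{\left(J \left(S{\left(-3 \right)} + 0\right),15 \right)} \right)} = -304304 + \sqrt{\left(-317\right)^{2} + \left(5 \left(-3 + 0\right) \left(1 + 5 \left(-3 + 0\right) 15\right)\right)^{2}} = -304304 + \sqrt{100489 + \left(5 \left(-3\right) \left(1 + 5 \left(-3\right) 15\right)\right)^{2}} = -304304 + \sqrt{100489 + \left(- 15 \left(1 - 225\right)\right)^{2}} = -304304 + \sqrt{100489 + \left(\left(-15\right) \left(-224\right)\right)^{2}} = -304304 + \sqrt{100489 + 3360^{2}} = -304304 + \sqrt{100489 + 11289600} = -304304 + \sqrt{11390089}$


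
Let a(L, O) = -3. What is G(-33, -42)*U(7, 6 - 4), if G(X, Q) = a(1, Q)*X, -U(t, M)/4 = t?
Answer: -2772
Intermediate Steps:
U(t, M) = -4*t
G(X, Q) = -3*X
G(-33, -42)*U(7, 6 - 4) = (-3*(-33))*(-4*7) = 99*(-28) = -2772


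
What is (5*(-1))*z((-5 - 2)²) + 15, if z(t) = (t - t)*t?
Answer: 15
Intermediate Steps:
z(t) = 0 (z(t) = 0*t = 0)
(5*(-1))*z((-5 - 2)²) + 15 = (5*(-1))*0 + 15 = -5*0 + 15 = 0 + 15 = 15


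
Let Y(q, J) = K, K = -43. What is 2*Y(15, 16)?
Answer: -86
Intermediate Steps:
Y(q, J) = -43
2*Y(15, 16) = 2*(-43) = -86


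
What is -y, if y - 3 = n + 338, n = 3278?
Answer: -3619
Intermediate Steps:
y = 3619 (y = 3 + (3278 + 338) = 3 + 3616 = 3619)
-y = -1*3619 = -3619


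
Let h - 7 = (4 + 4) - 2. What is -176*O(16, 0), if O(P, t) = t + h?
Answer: -2288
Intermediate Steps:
h = 13 (h = 7 + ((4 + 4) - 2) = 7 + (8 - 2) = 7 + 6 = 13)
O(P, t) = 13 + t (O(P, t) = t + 13 = 13 + t)
-176*O(16, 0) = -176*(13 + 0) = -176*13 = -2288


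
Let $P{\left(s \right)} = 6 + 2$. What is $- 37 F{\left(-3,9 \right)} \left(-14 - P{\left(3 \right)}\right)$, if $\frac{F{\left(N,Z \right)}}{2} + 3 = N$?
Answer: $-9768$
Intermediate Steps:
$P{\left(s \right)} = 8$
$F{\left(N,Z \right)} = -6 + 2 N$
$- 37 F{\left(-3,9 \right)} \left(-14 - P{\left(3 \right)}\right) = - 37 \left(-6 + 2 \left(-3\right)\right) \left(-14 - 8\right) = - 37 \left(-6 - 6\right) \left(-14 - 8\right) = \left(-37\right) \left(-12\right) \left(-22\right) = 444 \left(-22\right) = -9768$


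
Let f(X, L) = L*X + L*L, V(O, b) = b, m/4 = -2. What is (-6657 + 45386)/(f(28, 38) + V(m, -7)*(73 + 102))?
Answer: 38729/1283 ≈ 30.186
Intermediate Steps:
m = -8 (m = 4*(-2) = -8)
f(X, L) = L**2 + L*X (f(X, L) = L*X + L**2 = L**2 + L*X)
(-6657 + 45386)/(f(28, 38) + V(m, -7)*(73 + 102)) = (-6657 + 45386)/(38*(38 + 28) - 7*(73 + 102)) = 38729/(38*66 - 7*175) = 38729/(2508 - 1225) = 38729/1283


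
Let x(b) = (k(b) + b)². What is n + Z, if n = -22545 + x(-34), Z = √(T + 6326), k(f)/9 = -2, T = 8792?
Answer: -19841 + √15118 ≈ -19718.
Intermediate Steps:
k(f) = -18 (k(f) = 9*(-2) = -18)
x(b) = (-18 + b)²
Z = √15118 (Z = √(8792 + 6326) = √15118 ≈ 122.96)
n = -19841 (n = -22545 + (-18 - 34)² = -22545 + (-52)² = -22545 + 2704 = -19841)
n + Z = -19841 + √15118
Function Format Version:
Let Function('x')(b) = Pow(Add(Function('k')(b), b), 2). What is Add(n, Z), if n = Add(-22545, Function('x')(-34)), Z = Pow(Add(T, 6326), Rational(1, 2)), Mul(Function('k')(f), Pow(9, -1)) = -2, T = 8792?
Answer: Add(-19841, Pow(15118, Rational(1, 2))) ≈ -19718.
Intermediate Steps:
Function('k')(f) = -18 (Function('k')(f) = Mul(9, -2) = -18)
Function('x')(b) = Pow(Add(-18, b), 2)
Z = Pow(15118, Rational(1, 2)) (Z = Pow(Add(8792, 6326), Rational(1, 2)) = Pow(15118, Rational(1, 2)) ≈ 122.96)
n = -19841 (n = Add(-22545, Pow(Add(-18, -34), 2)) = Add(-22545, Pow(-52, 2)) = Add(-22545, 2704) = -19841)
Add(n, Z) = Add(-19841, Pow(15118, Rational(1, 2)))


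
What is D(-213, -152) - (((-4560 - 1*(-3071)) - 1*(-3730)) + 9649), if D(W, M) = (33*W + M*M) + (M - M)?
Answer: 4185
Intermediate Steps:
D(W, M) = M**2 + 33*W (D(W, M) = (33*W + M**2) + 0 = (M**2 + 33*W) + 0 = M**2 + 33*W)
D(-213, -152) - (((-4560 - 1*(-3071)) - 1*(-3730)) + 9649) = ((-152)**2 + 33*(-213)) - (((-4560 - 1*(-3071)) - 1*(-3730)) + 9649) = (23104 - 7029) - (((-4560 + 3071) + 3730) + 9649) = 16075 - ((-1489 + 3730) + 9649) = 16075 - (2241 + 9649) = 16075 - 1*11890 = 16075 - 11890 = 4185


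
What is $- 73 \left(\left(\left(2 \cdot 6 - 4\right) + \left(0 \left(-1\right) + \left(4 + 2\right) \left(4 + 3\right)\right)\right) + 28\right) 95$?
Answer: $-540930$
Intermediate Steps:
$- 73 \left(\left(\left(2 \cdot 6 - 4\right) + \left(0 \left(-1\right) + \left(4 + 2\right) \left(4 + 3\right)\right)\right) + 28\right) 95 = - 73 \left(\left(\left(12 - 4\right) + \left(0 + 6 \cdot 7\right)\right) + 28\right) 95 = - 73 \left(\left(8 + \left(0 + 42\right)\right) + 28\right) 95 = - 73 \left(\left(8 + 42\right) + 28\right) 95 = - 73 \left(50 + 28\right) 95 = \left(-73\right) 78 \cdot 95 = \left(-5694\right) 95 = -540930$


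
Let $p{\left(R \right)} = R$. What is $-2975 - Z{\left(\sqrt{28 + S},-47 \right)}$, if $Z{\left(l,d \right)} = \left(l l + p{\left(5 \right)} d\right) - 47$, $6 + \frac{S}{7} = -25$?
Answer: $-2504$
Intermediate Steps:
$S = -217$ ($S = -42 + 7 \left(-25\right) = -42 - 175 = -217$)
$Z{\left(l,d \right)} = -47 + l^{2} + 5 d$ ($Z{\left(l,d \right)} = \left(l l + 5 d\right) - 47 = \left(l^{2} + 5 d\right) - 47 = -47 + l^{2} + 5 d$)
$-2975 - Z{\left(\sqrt{28 + S},-47 \right)} = -2975 - \left(-47 + \left(\sqrt{28 - 217}\right)^{2} + 5 \left(-47\right)\right) = -2975 - \left(-47 + \left(\sqrt{-189}\right)^{2} - 235\right) = -2975 - \left(-47 + \left(3 i \sqrt{21}\right)^{2} - 235\right) = -2975 - \left(-47 - 189 - 235\right) = -2975 - -471 = -2975 + 471 = -2504$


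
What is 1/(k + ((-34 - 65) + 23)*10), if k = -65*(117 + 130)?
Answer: -1/16815 ≈ -5.9471e-5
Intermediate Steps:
k = -16055 (k = -65*247 = -16055)
1/(k + ((-34 - 65) + 23)*10) = 1/(-16055 + ((-34 - 65) + 23)*10) = 1/(-16055 + (-99 + 23)*10) = 1/(-16055 - 76*10) = 1/(-16055 - 760) = 1/(-16815) = -1/16815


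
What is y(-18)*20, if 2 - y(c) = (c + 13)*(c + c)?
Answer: -3560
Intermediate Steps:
y(c) = 2 - 2*c*(13 + c) (y(c) = 2 - (c + 13)*(c + c) = 2 - (13 + c)*2*c = 2 - 2*c*(13 + c))
y(-18)*20 = (2 - 26*(-18) - 2*(-18)²)*20 = (2 + 468 - 2*324)*20 = (2 + 468 - 648)*20 = -178*20 = -3560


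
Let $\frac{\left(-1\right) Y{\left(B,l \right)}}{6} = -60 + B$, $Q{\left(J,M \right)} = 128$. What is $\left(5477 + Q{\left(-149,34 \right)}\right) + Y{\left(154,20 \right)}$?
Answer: $5041$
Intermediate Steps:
$Y{\left(B,l \right)} = 360 - 6 B$ ($Y{\left(B,l \right)} = - 6 \left(-60 + B\right) = 360 - 6 B$)
$\left(5477 + Q{\left(-149,34 \right)}\right) + Y{\left(154,20 \right)} = \left(5477 + 128\right) + \left(360 - 924\right) = 5605 + \left(360 - 924\right) = 5605 - 564 = 5041$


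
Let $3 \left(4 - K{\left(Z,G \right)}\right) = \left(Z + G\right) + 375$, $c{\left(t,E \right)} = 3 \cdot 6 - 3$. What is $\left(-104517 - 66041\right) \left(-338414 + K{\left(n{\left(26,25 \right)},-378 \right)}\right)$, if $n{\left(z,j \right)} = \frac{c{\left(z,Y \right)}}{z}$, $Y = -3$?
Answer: $\frac{750339135281}{13} \approx 5.7718 \cdot 10^{10}$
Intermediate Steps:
$c{\left(t,E \right)} = 15$ ($c{\left(t,E \right)} = 18 - 3 = 15$)
$n{\left(z,j \right)} = \frac{15}{z}$
$K{\left(Z,G \right)} = -121 - \frac{G}{3} - \frac{Z}{3}$ ($K{\left(Z,G \right)} = 4 - \frac{\left(Z + G\right) + 375}{3} = 4 - \frac{\left(G + Z\right) + 375}{3} = 4 - \frac{375 + G + Z}{3} = 4 - \left(125 + \frac{G}{3} + \frac{Z}{3}\right) = -121 - \frac{G}{3} - \frac{Z}{3}$)
$\left(-104517 - 66041\right) \left(-338414 + K{\left(n{\left(26,25 \right)},-378 \right)}\right) = \left(-104517 - 66041\right) \left(-338414 - \left(-5 + \frac{1}{3} \cdot 15 \cdot \frac{1}{26}\right)\right) = - 170558 \left(-338414 - \left(-5 + \frac{1}{3} \cdot 15 \cdot \frac{1}{26}\right)\right) = - 170558 \left(-338414 - - \frac{125}{26}\right) = - 170558 \left(-338414 + \frac{125}{26}\right) = \left(-170558\right) \left(- \frac{8798639}{26}\right) = \frac{750339135281}{13}$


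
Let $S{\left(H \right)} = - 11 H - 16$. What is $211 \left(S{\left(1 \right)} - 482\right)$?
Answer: $-107399$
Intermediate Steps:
$S{\left(H \right)} = -16 - 11 H$
$211 \left(S{\left(1 \right)} - 482\right) = 211 \left(\left(-16 - 11\right) - 482\right) = 211 \left(-27 - 482\right) = 211 \left(-509\right) = -107399$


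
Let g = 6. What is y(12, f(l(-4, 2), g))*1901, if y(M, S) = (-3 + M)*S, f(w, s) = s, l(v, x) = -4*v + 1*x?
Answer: 102654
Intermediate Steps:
l(v, x) = x - 4*v (l(v, x) = -4*v + x = x - 4*v)
y(M, S) = S*(-3 + M)
y(12, f(l(-4, 2), g))*1901 = (6*(-3 + 12))*1901 = (6*9)*1901 = 54*1901 = 102654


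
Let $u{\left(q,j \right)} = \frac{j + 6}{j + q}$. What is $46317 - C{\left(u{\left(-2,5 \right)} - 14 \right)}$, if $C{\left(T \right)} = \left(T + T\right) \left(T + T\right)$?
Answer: $\frac{413009}{9} \approx 45890.0$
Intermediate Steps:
$u{\left(q,j \right)} = \frac{6 + j}{j + q}$
$C{\left(T \right)} = 4 T^{2}$ ($C{\left(T \right)} = 2 T 2 T = 4 T^{2}$)
$46317 - C{\left(u{\left(-2,5 \right)} - 14 \right)} = 46317 - 4 \left(\frac{6 + 5}{5 - 2} - 14\right)^{2} = 46317 - 4 \left(\frac{1}{3} \cdot 11 - 14\right)^{2} = 46317 - 4 \left(\frac{11}{3} - 14\right)^{2} = 46317 - 4 \left(- \frac{31}{3}\right)^{2} = 46317 - 4 \cdot \frac{961}{9} = 46317 - \frac{3844}{9} = \frac{413009}{9}$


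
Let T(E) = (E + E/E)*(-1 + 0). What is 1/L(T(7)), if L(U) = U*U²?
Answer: -1/512 ≈ -0.0019531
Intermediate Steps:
T(E) = -1 - E (T(E) = (E + 1)*(-1) = (1 + E)*(-1) = -1 - E)
L(U) = U³
1/L(T(7)) = 1/((-1 - 1*7)³) = 1/((-1 - 7)³) = 1/((-8)³) = 1/(-512) = -1/512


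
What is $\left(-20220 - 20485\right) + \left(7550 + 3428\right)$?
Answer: $-29727$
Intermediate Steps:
$\left(-20220 - 20485\right) + \left(7550 + 3428\right) = -40705 + 10978 = -29727$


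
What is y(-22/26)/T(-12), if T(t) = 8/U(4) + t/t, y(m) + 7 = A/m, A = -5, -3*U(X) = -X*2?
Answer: -3/11 ≈ -0.27273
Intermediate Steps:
U(X) = 2*X/3 (U(X) = -(-X)*2/3 = -(-2)*X/3 = 2*X/3)
y(m) = -7 - 5/m
T(t) = 4 (T(t) = 8/(((⅔)*4)) + t/t = 8/(8/3) + 1 = 8*(3/8) + 1 = 3 + 1 = 4)
y(-22/26)/T(-12) = (-7 - 5/((-22/26)))/4 = (-7 - 5/((-22*1/26)))*(¼) = (-7 - 5/(-11/13))*(¼) = (-7 - 5*(-13/11))*(¼) = (-7 + 65/11)*(¼) = -12/11*¼ = -3/11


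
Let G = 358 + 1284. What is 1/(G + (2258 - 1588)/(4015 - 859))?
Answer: 1578/2591411 ≈ 0.00060894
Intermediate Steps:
G = 1642
1/(G + (2258 - 1588)/(4015 - 859)) = 1/(1642 + (2258 - 1588)/(4015 - 859)) = 1/(1642 + 670/3156) = 1/(1642 + 670*(1/3156)) = 1/(1642 + 335/1578) = 1/(2591411/1578) = 1578/2591411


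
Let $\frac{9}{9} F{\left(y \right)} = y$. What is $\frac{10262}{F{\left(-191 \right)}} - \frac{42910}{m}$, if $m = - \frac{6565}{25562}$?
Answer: $\frac{41886785038}{250783} \approx 1.6702 \cdot 10^{5}$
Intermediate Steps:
$m = - \frac{6565}{25562}$ ($m = \left(-6565\right) \frac{1}{25562} = - \frac{6565}{25562} \approx -0.25683$)
$F{\left(y \right)} = y$
$\frac{10262}{F{\left(-191 \right)}} - \frac{42910}{m} = \frac{10262}{-191} - \frac{42910}{- \frac{6565}{25562}} = 10262 \left(- \frac{1}{191}\right) - - \frac{219373084}{1313} = - \frac{10262}{191} + \frac{219373084}{1313} = \frac{41886785038}{250783}$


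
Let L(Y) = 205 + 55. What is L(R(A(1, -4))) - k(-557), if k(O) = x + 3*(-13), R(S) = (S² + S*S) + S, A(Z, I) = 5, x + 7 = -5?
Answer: 311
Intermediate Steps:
x = -12 (x = -7 - 5 = -12)
R(S) = S + 2*S² (R(S) = (S² + S²) + S = 2*S² + S = S + 2*S²)
k(O) = -51 (k(O) = -12 + 3*(-13) = -12 - 39 = -51)
L(Y) = 260
L(R(A(1, -4))) - k(-557) = 260 - 1*(-51) = 260 + 51 = 311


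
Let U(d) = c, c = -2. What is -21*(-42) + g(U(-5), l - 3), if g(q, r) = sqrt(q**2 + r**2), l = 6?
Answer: 882 + sqrt(13) ≈ 885.61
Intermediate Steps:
U(d) = -2
-21*(-42) + g(U(-5), l - 3) = -21*(-42) + sqrt((-2)**2 + (6 - 3)**2) = 882 + sqrt(4 + 3**2) = 882 + sqrt(4 + 9) = 882 + sqrt(13)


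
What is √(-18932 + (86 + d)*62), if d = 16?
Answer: 8*I*√197 ≈ 112.29*I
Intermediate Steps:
√(-18932 + (86 + d)*62) = √(-18932 + (86 + 16)*62) = √(-18932 + 102*62) = √(-18932 + 6324) = √(-12608) = 8*I*√197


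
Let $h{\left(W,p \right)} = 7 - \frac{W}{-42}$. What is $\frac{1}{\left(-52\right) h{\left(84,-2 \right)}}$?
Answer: $- \frac{1}{468} \approx -0.0021368$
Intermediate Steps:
$h{\left(W,p \right)} = 7 + \frac{W}{42}$ ($h{\left(W,p \right)} = 7 - W \left(- \frac{1}{42}\right) = 7 - - \frac{W}{42} = 7 + \frac{W}{42}$)
$\frac{1}{\left(-52\right) h{\left(84,-2 \right)}} = \frac{1}{\left(-52\right) \left(7 + \frac{1}{42} \cdot 84\right)} = \frac{1}{\left(-52\right) \left(7 + 2\right)} = \frac{1}{\left(-52\right) 9} = \frac{1}{-468} = - \frac{1}{468}$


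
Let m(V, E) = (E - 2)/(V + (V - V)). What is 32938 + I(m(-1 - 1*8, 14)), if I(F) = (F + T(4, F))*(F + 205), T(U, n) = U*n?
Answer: 284222/9 ≈ 31580.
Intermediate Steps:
m(V, E) = (-2 + E)/V (m(V, E) = (-2 + E)/(V + 0) = (-2 + E)/V)
I(F) = 5*F*(205 + F) (I(F) = (F + 4*F)*(F + 205) = (5*F)*(205 + F) = 5*F*(205 + F))
32938 + I(m(-1 - 1*8, 14)) = 32938 + 5*((-2 + 14)/(-1 - 1*8))*(205 + (-2 + 14)/(-1 - 1*8)) = 32938 + 5*(12/(-1 - 8))*(205 + 12/(-1 - 8)) = 32938 + 5*(12/(-9))*(205 + 12/(-9)) = 32938 + 5*(-⅑*12)*(205 - ⅑*12) = 32938 + 5*(-4/3)*(205 - 4/3) = 32938 + 5*(-4/3)*(611/3) = 32938 - 12220/9 = 284222/9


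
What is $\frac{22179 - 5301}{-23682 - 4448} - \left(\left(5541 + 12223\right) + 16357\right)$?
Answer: $- \frac{170608}{5} \approx -34122.0$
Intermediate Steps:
$\frac{22179 - 5301}{-23682 - 4448} - \left(\left(5541 + 12223\right) + 16357\right) = \frac{16878}{-28130} - \left(17764 + 16357\right) = 16878 \left(- \frac{1}{28130}\right) - 34121 = - \frac{3}{5} - 34121 = - \frac{170608}{5}$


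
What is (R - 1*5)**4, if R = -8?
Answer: 28561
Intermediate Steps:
(R - 1*5)**4 = (-8 - 1*5)**4 = (-8 - 5)**4 = (-13)**4 = 28561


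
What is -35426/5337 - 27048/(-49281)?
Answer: -533824510/87670899 ≈ -6.0890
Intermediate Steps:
-35426/5337 - 27048/(-49281) = -35426*1/5337 - 27048*(-1/49281) = -35426/5337 + 9016/16427 = -533824510/87670899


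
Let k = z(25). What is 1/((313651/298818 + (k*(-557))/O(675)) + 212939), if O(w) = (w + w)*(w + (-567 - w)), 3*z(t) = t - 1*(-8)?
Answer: 488739825/104072286508102 ≈ 4.6962e-6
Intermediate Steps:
z(t) = 8/3 + t/3 (z(t) = (t - 1*(-8))/3 = (t + 8)/3 = (8 + t)/3 = 8/3 + t/3)
k = 11 (k = 8/3 + (⅓)*25 = 8/3 + 25/3 = 11)
O(w) = -1134*w (O(w) = (2*w)*(-567) = -1134*w)
1/((313651/298818 + (k*(-557))/O(675)) + 212939) = 1/((313651/298818 + (11*(-557))/((-1134*675))) + 212939) = 1/((313651*(1/298818) - 6127/(-765450)) + 212939) = 1/((24127/22986 - 6127*(-1/765450)) + 212939) = 1/((24127/22986 + 6127/765450) + 212939) = 1/(516912427/488739825 + 212939) = 1/(104072286508102/488739825) = 488739825/104072286508102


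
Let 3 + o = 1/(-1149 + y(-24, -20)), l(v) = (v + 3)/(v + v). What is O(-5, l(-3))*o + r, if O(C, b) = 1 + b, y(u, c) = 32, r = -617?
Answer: -692541/1117 ≈ -620.00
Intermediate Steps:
l(v) = (3 + v)/(2*v) (l(v) = (3 + v)/((2*v)) = (3 + v)*(1/(2*v)) = (3 + v)/(2*v))
o = -3352/1117 (o = -3 + 1/(-1149 + 32) = -3 + 1/(-1117) = -3 - 1/1117 = -3352/1117 ≈ -3.0009)
O(-5, l(-3))*o + r = (1 + (½)*(3 - 3)/(-3))*(-3352/1117) - 617 = (1 + (½)*(-⅓)*0)*(-3352/1117) - 617 = (1 + 0)*(-3352/1117) - 617 = 1*(-3352/1117) - 617 = -3352/1117 - 617 = -692541/1117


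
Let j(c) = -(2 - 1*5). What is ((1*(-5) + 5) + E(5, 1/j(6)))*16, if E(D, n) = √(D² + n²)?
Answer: 16*√226/3 ≈ 80.178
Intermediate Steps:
j(c) = 3 (j(c) = -(2 - 5) = -1*(-3) = 3)
((1*(-5) + 5) + E(5, 1/j(6)))*16 = ((1*(-5) + 5) + √(5² + (1/3)²))*16 = ((-5 + 5) + √(25 + (⅓)²))*16 = (0 + √(25 + ⅑))*16 = (0 + √(226/9))*16 = (0 + √226/3)*16 = (√226/3)*16 = 16*√226/3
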